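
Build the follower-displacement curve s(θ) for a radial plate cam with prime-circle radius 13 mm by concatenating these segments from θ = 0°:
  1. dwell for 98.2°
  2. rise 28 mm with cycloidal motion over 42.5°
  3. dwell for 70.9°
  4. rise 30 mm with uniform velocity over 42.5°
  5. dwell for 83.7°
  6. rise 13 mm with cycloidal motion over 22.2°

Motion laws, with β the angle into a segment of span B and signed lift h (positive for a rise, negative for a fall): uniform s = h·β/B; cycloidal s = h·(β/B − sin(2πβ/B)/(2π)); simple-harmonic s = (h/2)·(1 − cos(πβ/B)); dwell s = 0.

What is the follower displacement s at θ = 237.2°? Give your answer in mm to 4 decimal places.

seg 1 [0°–98.2°] dwell: s stays 0.0000
seg 2 [98.2°–140.7°] cycloidal, h=28: full span → s += 28 → s = 28.0000
seg 3 [140.7°–211.6°] dwell: s stays 28.0000
seg 4 [211.6°–254.1°] uniform, h=30: θ=237.2° here. β=25.6, B=42.5. 30·25.6/42.5 = 18.0706 → s = 46.0706

46.0706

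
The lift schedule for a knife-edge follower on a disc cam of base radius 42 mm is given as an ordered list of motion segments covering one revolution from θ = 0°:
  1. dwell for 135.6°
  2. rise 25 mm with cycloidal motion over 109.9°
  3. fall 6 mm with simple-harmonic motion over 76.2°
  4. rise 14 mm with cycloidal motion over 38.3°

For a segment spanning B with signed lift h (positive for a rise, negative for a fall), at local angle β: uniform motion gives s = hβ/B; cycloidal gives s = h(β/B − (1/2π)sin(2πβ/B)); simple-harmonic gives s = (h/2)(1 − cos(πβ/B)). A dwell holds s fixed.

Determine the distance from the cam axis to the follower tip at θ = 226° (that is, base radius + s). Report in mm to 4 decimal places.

seg 1 [0°–135.6°] dwell: s stays 0.0000
seg 2 [135.6°–245.5°] cycloidal, h=25: θ=226° here. β=90.4, B=109.9. 25·(0.8226 − sin(2π·0.8226)/(2π)) = 24.1366 → s = 24.1366
radial distance = base radius + s = 42 + 24.1366 = 66.1366

66.1366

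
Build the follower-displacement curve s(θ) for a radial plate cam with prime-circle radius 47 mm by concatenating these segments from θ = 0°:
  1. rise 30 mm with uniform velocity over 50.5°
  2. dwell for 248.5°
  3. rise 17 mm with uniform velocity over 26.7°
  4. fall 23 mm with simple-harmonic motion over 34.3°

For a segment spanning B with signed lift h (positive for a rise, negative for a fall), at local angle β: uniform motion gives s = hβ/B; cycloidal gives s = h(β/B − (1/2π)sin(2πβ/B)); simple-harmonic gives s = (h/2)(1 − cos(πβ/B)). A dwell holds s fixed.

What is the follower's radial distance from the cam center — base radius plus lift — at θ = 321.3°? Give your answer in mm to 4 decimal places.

seg 1 [0°–50.5°] uniform, h=30: full span → s += 30 → s = 30.0000
seg 2 [50.5°–299°] dwell: s stays 30.0000
seg 3 [299°–325.7°] uniform, h=17: θ=321.3° here. β=22.3, B=26.7. 17·22.3/26.7 = 14.1985 → s = 44.1985
radial distance = base radius + s = 47 + 44.1985 = 91.1985

91.1985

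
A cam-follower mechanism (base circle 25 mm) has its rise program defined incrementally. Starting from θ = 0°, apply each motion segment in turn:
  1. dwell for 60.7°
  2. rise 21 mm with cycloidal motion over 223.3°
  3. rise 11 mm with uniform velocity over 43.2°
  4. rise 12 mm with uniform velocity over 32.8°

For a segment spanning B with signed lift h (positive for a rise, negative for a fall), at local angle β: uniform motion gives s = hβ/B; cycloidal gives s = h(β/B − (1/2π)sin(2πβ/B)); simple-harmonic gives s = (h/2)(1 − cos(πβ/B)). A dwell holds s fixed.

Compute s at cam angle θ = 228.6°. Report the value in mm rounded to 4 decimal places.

seg 1 [0°–60.7°] dwell: s stays 0.0000
seg 2 [60.7°–284°] cycloidal, h=21: θ=228.6° here. β=167.9, B=223.3. 21·(0.7519 − sin(2π·0.7519)/(2π)) = 19.1320 → s = 19.1320

19.1320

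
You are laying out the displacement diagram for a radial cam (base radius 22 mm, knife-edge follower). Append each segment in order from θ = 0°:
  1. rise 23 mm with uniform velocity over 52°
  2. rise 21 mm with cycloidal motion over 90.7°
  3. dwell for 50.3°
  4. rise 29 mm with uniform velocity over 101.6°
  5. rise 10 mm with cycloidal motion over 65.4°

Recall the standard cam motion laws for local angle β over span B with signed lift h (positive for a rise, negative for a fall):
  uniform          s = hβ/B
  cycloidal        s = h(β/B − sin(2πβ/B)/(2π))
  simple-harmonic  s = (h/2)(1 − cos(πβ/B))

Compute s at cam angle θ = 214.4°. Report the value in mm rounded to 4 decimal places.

seg 1 [0°–52°] uniform, h=23: full span → s += 23 → s = 23.0000
seg 2 [52°–142.7°] cycloidal, h=21: full span → s += 21 → s = 44.0000
seg 3 [142.7°–193°] dwell: s stays 44.0000
seg 4 [193°–294.6°] uniform, h=29: θ=214.4° here. β=21.4, B=101.6. 29·21.4/101.6 = 6.1083 → s = 50.1083

50.1083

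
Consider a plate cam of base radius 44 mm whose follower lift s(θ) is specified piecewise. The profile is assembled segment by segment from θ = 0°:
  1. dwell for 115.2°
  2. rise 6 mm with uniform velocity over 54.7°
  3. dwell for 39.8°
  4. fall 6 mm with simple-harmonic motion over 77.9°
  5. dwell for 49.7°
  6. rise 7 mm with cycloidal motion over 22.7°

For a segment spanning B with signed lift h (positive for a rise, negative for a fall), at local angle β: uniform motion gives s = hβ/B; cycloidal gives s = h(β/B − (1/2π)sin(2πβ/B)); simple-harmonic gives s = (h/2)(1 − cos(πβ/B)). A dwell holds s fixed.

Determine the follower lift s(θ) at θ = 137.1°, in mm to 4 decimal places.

seg 1 [0°–115.2°] dwell: s stays 0.0000
seg 2 [115.2°–169.9°] uniform, h=6: θ=137.1° here. β=21.9, B=54.7. 6·21.9/54.7 = 2.4022 → s = 2.4022

2.4022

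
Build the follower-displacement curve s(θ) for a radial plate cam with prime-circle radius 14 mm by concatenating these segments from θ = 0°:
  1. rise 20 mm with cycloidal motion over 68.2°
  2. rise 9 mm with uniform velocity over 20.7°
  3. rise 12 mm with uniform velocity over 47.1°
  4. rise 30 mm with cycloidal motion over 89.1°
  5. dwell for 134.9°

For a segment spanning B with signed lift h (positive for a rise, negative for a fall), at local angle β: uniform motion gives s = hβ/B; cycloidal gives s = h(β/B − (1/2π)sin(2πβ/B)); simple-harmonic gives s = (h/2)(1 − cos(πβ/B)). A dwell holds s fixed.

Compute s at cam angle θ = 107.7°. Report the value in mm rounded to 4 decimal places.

seg 1 [0°–68.2°] cycloidal, h=20: full span → s += 20 → s = 20.0000
seg 2 [68.2°–88.9°] uniform, h=9: full span → s += 9 → s = 29.0000
seg 3 [88.9°–136°] uniform, h=12: θ=107.7° here. β=18.8, B=47.1. 12·18.8/47.1 = 4.7898 → s = 33.7898

33.7898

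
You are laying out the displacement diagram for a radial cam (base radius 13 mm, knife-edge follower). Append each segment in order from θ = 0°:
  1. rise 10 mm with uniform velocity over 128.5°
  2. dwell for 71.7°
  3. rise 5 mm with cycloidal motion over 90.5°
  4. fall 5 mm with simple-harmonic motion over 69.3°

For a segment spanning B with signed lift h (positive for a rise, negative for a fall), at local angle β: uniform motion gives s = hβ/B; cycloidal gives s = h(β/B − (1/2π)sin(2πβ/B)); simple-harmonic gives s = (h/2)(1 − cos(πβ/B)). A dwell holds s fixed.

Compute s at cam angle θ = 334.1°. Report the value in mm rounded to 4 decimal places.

seg 1 [0°–128.5°] uniform, h=10: full span → s += 10 → s = 10.0000
seg 2 [128.5°–200.2°] dwell: s stays 10.0000
seg 3 [200.2°–290.7°] cycloidal, h=5: full span → s += 5 → s = 15.0000
seg 4 [290.7°–360°] simple-harmonic, h=-5: θ=334.1° here. β=43.4, B=69.3. -5/2·(1 − cos(π·0.6263)) = -3.4659 → s = 11.5341

11.5341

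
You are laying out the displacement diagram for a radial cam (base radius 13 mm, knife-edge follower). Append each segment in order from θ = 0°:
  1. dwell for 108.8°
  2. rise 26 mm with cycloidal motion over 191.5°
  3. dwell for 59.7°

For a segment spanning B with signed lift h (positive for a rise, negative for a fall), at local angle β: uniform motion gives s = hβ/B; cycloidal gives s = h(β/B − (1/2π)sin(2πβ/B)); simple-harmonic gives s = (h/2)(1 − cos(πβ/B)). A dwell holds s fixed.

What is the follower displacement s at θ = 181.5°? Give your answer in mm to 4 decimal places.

seg 1 [0°–108.8°] dwell: s stays 0.0000
seg 2 [108.8°–300.3°] cycloidal, h=26: θ=181.5° here. β=72.7, B=191.5. 26·(0.3796 − sin(2π·0.3796)/(2π)) = 7.0309 → s = 7.0309

7.0309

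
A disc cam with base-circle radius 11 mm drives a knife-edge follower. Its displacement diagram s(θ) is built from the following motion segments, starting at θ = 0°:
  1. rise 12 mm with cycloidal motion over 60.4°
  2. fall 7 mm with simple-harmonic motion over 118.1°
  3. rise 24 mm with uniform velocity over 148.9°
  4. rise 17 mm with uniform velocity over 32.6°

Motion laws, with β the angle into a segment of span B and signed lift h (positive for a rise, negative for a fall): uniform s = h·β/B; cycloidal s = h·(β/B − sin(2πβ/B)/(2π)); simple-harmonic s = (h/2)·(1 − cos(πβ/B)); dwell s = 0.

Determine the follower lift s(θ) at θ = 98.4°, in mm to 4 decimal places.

seg 1 [0°–60.4°] cycloidal, h=12: full span → s += 12 → s = 12.0000
seg 2 [60.4°–178.5°] simple-harmonic, h=-7: θ=98.4° here. β=38, B=118.1. -7/2·(1 − cos(π·0.3218)) = -1.6410 → s = 10.3590

10.3590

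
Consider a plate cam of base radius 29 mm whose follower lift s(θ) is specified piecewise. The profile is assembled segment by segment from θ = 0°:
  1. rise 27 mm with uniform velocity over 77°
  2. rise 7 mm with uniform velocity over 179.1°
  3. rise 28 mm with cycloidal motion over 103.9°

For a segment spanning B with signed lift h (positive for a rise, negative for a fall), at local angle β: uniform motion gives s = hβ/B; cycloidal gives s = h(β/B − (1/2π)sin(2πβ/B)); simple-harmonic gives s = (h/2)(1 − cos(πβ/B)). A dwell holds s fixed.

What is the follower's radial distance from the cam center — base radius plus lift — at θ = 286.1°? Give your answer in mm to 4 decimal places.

seg 1 [0°–77°] uniform, h=27: full span → s += 27 → s = 27.0000
seg 2 [77°–256.1°] uniform, h=7: full span → s += 7 → s = 34.0000
seg 3 [256.1°–360°] cycloidal, h=28: θ=286.1° here. β=30, B=103.9. 28·(0.2887 − sin(2π·0.2887)/(2π)) = 3.7597 → s = 37.7597
radial distance = base radius + s = 29 + 37.7597 = 66.7597

66.7597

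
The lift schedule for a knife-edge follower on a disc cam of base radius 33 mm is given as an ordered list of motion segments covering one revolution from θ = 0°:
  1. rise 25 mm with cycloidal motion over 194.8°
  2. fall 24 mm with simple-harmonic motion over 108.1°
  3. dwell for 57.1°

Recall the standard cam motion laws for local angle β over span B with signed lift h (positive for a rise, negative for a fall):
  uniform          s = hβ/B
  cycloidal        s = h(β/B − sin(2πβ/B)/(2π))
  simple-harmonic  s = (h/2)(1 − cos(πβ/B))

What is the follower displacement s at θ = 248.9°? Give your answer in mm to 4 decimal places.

seg 1 [0°–194.8°] cycloidal, h=25: full span → s += 25 → s = 25.0000
seg 2 [194.8°–302.9°] simple-harmonic, h=-24: θ=248.9° here. β=54.1, B=108.1. -24/2·(1 − cos(π·0.5005)) = -12.0174 → s = 12.9826

12.9826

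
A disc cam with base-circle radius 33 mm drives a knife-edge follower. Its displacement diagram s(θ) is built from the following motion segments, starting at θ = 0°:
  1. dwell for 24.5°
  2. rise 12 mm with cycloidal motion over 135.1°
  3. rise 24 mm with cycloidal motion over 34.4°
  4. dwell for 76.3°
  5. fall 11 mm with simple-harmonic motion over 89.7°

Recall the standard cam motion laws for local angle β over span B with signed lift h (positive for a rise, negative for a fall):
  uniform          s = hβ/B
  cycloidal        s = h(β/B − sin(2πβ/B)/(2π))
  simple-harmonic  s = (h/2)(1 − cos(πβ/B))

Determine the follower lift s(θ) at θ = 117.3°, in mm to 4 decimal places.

seg 1 [0°–24.5°] dwell: s stays 0.0000
seg 2 [24.5°–159.6°] cycloidal, h=12: θ=117.3° here. β=92.8, B=135.1. 12·(0.6869 − sin(2π·0.6869)/(2π)) = 10.0045 → s = 10.0045

10.0045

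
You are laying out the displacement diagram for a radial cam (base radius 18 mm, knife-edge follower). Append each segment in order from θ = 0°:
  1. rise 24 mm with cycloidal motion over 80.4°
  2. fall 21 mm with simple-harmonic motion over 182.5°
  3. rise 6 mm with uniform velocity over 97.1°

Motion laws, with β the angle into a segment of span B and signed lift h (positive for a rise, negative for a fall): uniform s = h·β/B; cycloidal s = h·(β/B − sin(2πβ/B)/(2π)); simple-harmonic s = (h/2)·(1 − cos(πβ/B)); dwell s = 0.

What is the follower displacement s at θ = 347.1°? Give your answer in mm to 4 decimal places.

seg 1 [0°–80.4°] cycloidal, h=24: full span → s += 24 → s = 24.0000
seg 2 [80.4°–262.9°] simple-harmonic, h=-21: full span → s += -21 → s = 3.0000
seg 3 [262.9°–360°] uniform, h=6: θ=347.1° here. β=84.2, B=97.1. 6·84.2/97.1 = 5.2029 → s = 8.2029

8.2029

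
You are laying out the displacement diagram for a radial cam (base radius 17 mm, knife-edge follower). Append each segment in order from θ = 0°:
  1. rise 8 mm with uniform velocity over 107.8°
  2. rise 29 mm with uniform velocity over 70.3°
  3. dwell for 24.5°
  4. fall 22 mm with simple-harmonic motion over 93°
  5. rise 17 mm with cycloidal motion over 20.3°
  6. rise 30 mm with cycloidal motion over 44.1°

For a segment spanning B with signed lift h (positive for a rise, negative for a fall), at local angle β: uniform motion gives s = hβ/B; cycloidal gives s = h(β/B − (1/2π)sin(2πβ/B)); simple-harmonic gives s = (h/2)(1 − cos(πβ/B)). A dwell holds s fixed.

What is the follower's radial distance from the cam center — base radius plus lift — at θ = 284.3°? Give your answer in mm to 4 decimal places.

seg 1 [0°–107.8°] uniform, h=8: full span → s += 8 → s = 8.0000
seg 2 [107.8°–178.1°] uniform, h=29: full span → s += 29 → s = 37.0000
seg 3 [178.1°–202.6°] dwell: s stays 37.0000
seg 4 [202.6°–295.6°] simple-harmonic, h=-22: θ=284.3° here. β=81.7, B=93. -22/2·(1 − cos(π·0.8785)) = -21.2083 → s = 15.7917
radial distance = base radius + s = 17 + 15.7917 = 32.7917

32.7917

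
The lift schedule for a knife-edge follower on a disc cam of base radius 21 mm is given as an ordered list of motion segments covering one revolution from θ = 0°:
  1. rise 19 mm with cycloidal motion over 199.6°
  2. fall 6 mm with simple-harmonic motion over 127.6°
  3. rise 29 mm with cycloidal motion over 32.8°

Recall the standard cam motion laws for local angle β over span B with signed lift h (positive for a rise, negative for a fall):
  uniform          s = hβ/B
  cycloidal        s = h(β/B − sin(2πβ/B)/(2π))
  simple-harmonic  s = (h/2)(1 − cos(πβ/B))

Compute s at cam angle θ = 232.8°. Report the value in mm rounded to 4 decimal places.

seg 1 [0°–199.6°] cycloidal, h=19: full span → s += 19 → s = 19.0000
seg 2 [199.6°–327.2°] simple-harmonic, h=-6: θ=232.8° here. β=33.2, B=127.6. -6/2·(1 − cos(π·0.2602)) = -0.9477 → s = 18.0523

18.0523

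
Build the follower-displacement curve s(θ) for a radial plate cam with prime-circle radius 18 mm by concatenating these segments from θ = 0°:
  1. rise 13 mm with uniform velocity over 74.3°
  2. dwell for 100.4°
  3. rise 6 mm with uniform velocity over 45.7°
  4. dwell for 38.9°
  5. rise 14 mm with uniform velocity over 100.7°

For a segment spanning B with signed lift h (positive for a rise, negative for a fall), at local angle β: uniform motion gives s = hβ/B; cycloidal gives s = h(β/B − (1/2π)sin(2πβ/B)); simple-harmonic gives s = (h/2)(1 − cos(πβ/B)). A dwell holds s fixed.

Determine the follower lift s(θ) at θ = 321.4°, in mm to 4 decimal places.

seg 1 [0°–74.3°] uniform, h=13: full span → s += 13 → s = 13.0000
seg 2 [74.3°–174.7°] dwell: s stays 13.0000
seg 3 [174.7°–220.4°] uniform, h=6: full span → s += 6 → s = 19.0000
seg 4 [220.4°–259.3°] dwell: s stays 19.0000
seg 5 [259.3°–360°] uniform, h=14: θ=321.4° here. β=62.1, B=100.7. 14·62.1/100.7 = 8.6336 → s = 27.6336

27.6336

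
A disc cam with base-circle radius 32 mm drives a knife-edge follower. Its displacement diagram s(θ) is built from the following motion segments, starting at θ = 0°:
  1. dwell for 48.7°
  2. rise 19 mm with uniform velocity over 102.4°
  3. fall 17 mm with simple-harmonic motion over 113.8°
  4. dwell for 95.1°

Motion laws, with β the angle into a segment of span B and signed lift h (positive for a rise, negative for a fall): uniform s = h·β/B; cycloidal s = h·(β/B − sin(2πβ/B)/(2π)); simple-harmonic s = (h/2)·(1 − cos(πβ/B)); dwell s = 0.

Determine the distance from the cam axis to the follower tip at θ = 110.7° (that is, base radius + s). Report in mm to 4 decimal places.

seg 1 [0°–48.7°] dwell: s stays 0.0000
seg 2 [48.7°–151.1°] uniform, h=19: θ=110.7° here. β=62, B=102.4. 19·62/102.4 = 11.5039 → s = 11.5039
radial distance = base radius + s = 32 + 11.5039 = 43.5039

43.5039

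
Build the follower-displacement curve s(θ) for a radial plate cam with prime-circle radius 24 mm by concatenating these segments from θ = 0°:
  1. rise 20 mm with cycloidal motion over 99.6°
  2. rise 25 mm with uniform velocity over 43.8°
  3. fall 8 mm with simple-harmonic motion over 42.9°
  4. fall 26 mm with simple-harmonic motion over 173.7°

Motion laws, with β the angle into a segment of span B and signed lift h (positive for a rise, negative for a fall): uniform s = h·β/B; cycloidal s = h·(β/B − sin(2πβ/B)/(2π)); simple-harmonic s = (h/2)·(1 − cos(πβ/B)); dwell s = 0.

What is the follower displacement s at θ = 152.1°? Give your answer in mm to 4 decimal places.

seg 1 [0°–99.6°] cycloidal, h=20: full span → s += 20 → s = 20.0000
seg 2 [99.6°–143.4°] uniform, h=25: full span → s += 25 → s = 45.0000
seg 3 [143.4°–186.3°] simple-harmonic, h=-8: θ=152.1° here. β=8.7, B=42.9. -8/2·(1 − cos(π·0.2028)) = -0.7847 → s = 44.2153

44.2153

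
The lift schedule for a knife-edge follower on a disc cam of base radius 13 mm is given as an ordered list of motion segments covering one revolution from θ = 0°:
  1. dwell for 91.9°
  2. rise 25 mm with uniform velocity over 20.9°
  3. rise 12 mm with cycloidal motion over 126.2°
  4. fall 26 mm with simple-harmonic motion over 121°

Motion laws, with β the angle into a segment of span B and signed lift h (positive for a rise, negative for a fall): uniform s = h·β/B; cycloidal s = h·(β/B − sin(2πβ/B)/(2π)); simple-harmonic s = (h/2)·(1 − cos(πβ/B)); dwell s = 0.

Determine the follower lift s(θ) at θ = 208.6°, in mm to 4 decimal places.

seg 1 [0°–91.9°] dwell: s stays 0.0000
seg 2 [91.9°–112.8°] uniform, h=25: full span → s += 25 → s = 25.0000
seg 3 [112.8°–239°] cycloidal, h=12: θ=208.6° here. β=95.8, B=126.2. 12·(0.7591 − sin(2π·0.7591)/(2π)) = 11.0161 → s = 36.0161

36.0161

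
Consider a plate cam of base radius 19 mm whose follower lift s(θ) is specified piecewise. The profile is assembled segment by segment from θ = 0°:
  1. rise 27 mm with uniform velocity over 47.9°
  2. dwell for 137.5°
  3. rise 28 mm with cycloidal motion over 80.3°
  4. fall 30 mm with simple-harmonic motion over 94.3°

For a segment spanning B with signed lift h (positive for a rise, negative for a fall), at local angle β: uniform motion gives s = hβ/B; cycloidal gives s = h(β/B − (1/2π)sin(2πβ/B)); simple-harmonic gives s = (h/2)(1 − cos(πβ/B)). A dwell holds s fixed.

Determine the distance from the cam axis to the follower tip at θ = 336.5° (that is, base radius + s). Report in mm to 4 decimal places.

seg 1 [0°–47.9°] uniform, h=27: full span → s += 27 → s = 27.0000
seg 2 [47.9°–185.4°] dwell: s stays 27.0000
seg 3 [185.4°–265.7°] cycloidal, h=28: full span → s += 28 → s = 55.0000
seg 4 [265.7°–360°] simple-harmonic, h=-30: θ=336.5° here. β=70.8, B=94.3. -30/2·(1 − cos(π·0.7508)) = -25.6331 → s = 29.3669
radial distance = base radius + s = 19 + 29.3669 = 48.3669

48.3669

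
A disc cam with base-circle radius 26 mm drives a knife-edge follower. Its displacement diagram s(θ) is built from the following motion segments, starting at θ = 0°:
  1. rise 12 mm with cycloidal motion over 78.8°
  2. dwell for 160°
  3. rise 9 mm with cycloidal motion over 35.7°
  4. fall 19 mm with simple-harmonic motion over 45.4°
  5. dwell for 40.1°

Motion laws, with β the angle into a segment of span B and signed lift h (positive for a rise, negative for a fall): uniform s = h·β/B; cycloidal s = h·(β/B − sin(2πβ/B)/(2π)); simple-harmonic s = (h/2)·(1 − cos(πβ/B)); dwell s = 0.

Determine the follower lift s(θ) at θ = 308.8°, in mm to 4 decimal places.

seg 1 [0°–78.8°] cycloidal, h=12: full span → s += 12 → s = 12.0000
seg 2 [78.8°–238.8°] dwell: s stays 12.0000
seg 3 [238.8°–274.5°] cycloidal, h=9: full span → s += 9 → s = 21.0000
seg 4 [274.5°–319.9°] simple-harmonic, h=-19: θ=308.8° here. β=34.3, B=45.4. -19/2·(1 − cos(π·0.7555)) = -16.3327 → s = 4.6673

4.6673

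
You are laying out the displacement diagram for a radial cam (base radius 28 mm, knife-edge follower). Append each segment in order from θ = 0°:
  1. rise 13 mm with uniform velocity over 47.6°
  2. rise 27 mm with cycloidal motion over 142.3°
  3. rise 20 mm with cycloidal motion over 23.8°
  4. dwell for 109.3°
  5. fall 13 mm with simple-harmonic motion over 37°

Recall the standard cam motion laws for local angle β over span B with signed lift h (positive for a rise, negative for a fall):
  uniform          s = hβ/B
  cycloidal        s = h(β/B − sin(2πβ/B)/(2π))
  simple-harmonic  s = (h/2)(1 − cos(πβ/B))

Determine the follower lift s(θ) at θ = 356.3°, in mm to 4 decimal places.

seg 1 [0°–47.6°] uniform, h=13: full span → s += 13 → s = 13.0000
seg 2 [47.6°–189.9°] cycloidal, h=27: full span → s += 27 → s = 40.0000
seg 3 [189.9°–213.7°] cycloidal, h=20: full span → s += 20 → s = 60.0000
seg 4 [213.7°–323°] dwell: s stays 60.0000
seg 5 [323°–360°] simple-harmonic, h=-13: θ=356.3° here. β=33.3, B=37. -13/2·(1 − cos(π·0.9000)) = -12.6819 → s = 47.3181

47.3181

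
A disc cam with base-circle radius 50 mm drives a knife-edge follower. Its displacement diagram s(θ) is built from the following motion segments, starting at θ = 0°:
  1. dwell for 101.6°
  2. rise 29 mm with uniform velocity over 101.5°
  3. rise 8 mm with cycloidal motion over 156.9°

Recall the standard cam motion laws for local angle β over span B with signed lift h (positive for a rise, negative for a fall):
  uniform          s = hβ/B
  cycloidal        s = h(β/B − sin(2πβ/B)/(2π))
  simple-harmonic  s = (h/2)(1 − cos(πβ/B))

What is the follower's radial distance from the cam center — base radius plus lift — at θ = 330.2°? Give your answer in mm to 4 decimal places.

seg 1 [0°–101.6°] dwell: s stays 0.0000
seg 2 [101.6°–203.1°] uniform, h=29: full span → s += 29 → s = 29.0000
seg 3 [203.1°–360°] cycloidal, h=8: θ=330.2° here. β=127.1, B=156.9. 8·(0.8101 − sin(2π·0.8101)/(2π)) = 7.6642 → s = 36.6642
radial distance = base radius + s = 50 + 36.6642 = 86.6642

86.6642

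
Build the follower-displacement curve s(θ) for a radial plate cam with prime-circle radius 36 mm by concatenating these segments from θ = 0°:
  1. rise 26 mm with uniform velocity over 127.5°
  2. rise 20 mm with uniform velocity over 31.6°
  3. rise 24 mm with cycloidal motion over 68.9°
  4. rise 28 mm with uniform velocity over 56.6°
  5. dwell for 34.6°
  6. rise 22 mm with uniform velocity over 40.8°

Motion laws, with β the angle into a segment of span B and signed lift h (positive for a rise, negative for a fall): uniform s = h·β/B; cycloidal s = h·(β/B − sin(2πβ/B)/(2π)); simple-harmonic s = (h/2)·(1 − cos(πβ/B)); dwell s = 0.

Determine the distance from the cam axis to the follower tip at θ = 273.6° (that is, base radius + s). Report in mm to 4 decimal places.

seg 1 [0°–127.5°] uniform, h=26: full span → s += 26 → s = 26.0000
seg 2 [127.5°–159.1°] uniform, h=20: full span → s += 20 → s = 46.0000
seg 3 [159.1°–228°] cycloidal, h=24: full span → s += 24 → s = 70.0000
seg 4 [228°–284.6°] uniform, h=28: θ=273.6° here. β=45.6, B=56.6. 28·45.6/56.6 = 22.5583 → s = 92.5583
radial distance = base radius + s = 36 + 92.5583 = 128.5583

128.5583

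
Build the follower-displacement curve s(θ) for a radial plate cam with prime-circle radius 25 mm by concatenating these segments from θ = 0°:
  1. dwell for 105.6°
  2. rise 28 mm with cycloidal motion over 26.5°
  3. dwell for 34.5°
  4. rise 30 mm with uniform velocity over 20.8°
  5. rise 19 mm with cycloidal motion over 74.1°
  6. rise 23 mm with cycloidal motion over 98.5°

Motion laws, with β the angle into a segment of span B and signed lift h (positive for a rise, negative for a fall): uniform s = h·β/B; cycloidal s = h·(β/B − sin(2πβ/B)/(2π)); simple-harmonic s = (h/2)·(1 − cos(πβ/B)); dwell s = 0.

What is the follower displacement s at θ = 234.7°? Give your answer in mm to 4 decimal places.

seg 1 [0°–105.6°] dwell: s stays 0.0000
seg 2 [105.6°–132.1°] cycloidal, h=28: full span → s += 28 → s = 28.0000
seg 3 [132.1°–166.6°] dwell: s stays 28.0000
seg 4 [166.6°–187.4°] uniform, h=30: full span → s += 30 → s = 58.0000
seg 5 [187.4°–261.5°] cycloidal, h=19: θ=234.7° here. β=47.3, B=74.1. 19·(0.6383 − sin(2π·0.6383)/(2π)) = 14.4378 → s = 72.4378

72.4378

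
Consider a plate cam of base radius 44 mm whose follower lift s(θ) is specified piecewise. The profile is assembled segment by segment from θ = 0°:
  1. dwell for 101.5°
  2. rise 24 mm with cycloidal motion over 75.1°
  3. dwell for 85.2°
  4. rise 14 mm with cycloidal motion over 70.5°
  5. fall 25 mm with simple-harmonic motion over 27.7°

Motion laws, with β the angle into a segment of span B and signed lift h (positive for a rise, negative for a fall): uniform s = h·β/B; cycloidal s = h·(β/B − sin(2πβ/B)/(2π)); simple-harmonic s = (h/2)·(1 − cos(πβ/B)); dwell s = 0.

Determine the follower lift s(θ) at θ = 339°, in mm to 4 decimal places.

seg 1 [0°–101.5°] dwell: s stays 0.0000
seg 2 [101.5°–176.6°] cycloidal, h=24: full span → s += 24 → s = 24.0000
seg 3 [176.6°–261.8°] dwell: s stays 24.0000
seg 4 [261.8°–332.3°] cycloidal, h=14: full span → s += 14 → s = 38.0000
seg 5 [332.3°–360°] simple-harmonic, h=-25: θ=339° here. β=6.7, B=27.7. -25/2·(1 − cos(π·0.2419)) = -3.4385 → s = 34.5615

34.5615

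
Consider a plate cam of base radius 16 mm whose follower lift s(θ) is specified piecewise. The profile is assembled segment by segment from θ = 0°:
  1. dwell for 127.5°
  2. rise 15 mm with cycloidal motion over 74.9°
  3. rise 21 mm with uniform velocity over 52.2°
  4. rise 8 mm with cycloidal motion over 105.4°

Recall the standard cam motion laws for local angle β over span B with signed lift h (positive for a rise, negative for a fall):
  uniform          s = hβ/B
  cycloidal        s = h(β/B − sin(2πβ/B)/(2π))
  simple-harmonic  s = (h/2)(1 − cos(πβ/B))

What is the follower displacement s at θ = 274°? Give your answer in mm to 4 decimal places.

seg 1 [0°–127.5°] dwell: s stays 0.0000
seg 2 [127.5°–202.4°] cycloidal, h=15: full span → s += 15 → s = 15.0000
seg 3 [202.4°–254.6°] uniform, h=21: full span → s += 21 → s = 36.0000
seg 4 [254.6°–360°] cycloidal, h=8: θ=274° here. β=19.4, B=105.4. 8·(0.1841 − sin(2π·0.1841)/(2π)) = 0.3070 → s = 36.3070

36.3070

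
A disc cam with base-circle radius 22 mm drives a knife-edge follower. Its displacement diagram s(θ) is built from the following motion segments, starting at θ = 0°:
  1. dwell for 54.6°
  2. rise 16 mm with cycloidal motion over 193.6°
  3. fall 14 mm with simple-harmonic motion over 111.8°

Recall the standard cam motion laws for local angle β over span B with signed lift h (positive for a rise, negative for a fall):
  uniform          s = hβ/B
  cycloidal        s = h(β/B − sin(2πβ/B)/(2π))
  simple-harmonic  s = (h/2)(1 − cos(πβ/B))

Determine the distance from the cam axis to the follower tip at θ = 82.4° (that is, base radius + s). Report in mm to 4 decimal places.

seg 1 [0°–54.6°] dwell: s stays 0.0000
seg 2 [54.6°–248.2°] cycloidal, h=16: θ=82.4° here. β=27.8, B=193.6. 16·(0.1436 − sin(2π·0.1436)/(2π)) = 0.2993 → s = 0.2993
radial distance = base radius + s = 22 + 0.2993 = 22.2993

22.2993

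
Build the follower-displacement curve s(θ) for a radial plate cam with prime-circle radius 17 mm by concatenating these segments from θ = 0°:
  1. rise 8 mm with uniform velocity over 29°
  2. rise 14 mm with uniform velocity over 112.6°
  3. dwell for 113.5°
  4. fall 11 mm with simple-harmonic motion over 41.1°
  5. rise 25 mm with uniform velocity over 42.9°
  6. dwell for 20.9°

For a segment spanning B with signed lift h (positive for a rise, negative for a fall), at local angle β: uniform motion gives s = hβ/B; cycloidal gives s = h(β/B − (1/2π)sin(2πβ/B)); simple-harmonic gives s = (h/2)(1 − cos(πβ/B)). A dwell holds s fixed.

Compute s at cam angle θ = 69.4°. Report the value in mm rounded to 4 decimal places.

seg 1 [0°–29°] uniform, h=8: full span → s += 8 → s = 8.0000
seg 2 [29°–141.6°] uniform, h=14: θ=69.4° here. β=40.4, B=112.6. 14·40.4/112.6 = 5.0231 → s = 13.0231

13.0231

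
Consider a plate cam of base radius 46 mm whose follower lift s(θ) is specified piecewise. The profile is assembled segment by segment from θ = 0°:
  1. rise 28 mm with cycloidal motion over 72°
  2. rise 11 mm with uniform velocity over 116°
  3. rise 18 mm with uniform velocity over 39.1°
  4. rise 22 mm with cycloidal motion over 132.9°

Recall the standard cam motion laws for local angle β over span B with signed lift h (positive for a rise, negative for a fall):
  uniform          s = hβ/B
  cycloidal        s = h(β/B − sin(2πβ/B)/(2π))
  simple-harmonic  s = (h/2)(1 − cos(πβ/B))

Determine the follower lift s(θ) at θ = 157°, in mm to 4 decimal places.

seg 1 [0°–72°] cycloidal, h=28: full span → s += 28 → s = 28.0000
seg 2 [72°–188°] uniform, h=11: θ=157° here. β=85, B=116. 11·85/116 = 8.0603 → s = 36.0603

36.0603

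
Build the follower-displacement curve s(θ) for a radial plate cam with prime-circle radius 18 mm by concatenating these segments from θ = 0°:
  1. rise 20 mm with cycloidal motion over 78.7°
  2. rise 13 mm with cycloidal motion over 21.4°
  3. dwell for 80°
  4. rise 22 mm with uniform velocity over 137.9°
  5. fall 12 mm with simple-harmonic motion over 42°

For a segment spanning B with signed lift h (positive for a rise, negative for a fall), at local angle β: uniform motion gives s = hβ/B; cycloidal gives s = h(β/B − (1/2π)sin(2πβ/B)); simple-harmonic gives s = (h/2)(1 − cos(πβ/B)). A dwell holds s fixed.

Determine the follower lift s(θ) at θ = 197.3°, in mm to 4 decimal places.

seg 1 [0°–78.7°] cycloidal, h=20: full span → s += 20 → s = 20.0000
seg 2 [78.7°–100.1°] cycloidal, h=13: full span → s += 13 → s = 33.0000
seg 3 [100.1°–180.1°] dwell: s stays 33.0000
seg 4 [180.1°–318°] uniform, h=22: θ=197.3° here. β=17.2, B=137.9. 22·17.2/137.9 = 2.7440 → s = 35.7440

35.7440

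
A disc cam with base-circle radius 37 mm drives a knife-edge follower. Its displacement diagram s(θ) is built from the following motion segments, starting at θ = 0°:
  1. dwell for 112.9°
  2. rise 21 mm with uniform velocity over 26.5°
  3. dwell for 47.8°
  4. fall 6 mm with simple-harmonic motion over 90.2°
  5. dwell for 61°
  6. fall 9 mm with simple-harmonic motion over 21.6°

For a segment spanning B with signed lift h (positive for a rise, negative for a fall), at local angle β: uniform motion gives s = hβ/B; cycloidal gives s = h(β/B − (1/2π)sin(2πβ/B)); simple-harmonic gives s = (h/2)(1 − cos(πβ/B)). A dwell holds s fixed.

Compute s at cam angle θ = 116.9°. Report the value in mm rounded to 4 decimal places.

seg 1 [0°–112.9°] dwell: s stays 0.0000
seg 2 [112.9°–139.4°] uniform, h=21: θ=116.9° here. β=4, B=26.5. 21·4/26.5 = 3.1698 → s = 3.1698

3.1698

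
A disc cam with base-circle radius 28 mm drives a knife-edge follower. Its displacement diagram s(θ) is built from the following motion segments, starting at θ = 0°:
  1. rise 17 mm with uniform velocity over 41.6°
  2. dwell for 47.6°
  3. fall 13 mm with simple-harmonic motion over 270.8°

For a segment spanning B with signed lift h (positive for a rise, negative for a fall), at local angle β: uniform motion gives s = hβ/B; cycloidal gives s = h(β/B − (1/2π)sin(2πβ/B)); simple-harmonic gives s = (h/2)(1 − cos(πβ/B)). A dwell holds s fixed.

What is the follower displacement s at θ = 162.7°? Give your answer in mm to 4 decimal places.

seg 1 [0°–41.6°] uniform, h=17: full span → s += 17 → s = 17.0000
seg 2 [41.6°–89.2°] dwell: s stays 17.0000
seg 3 [89.2°–360°] simple-harmonic, h=-13: θ=162.7° here. β=73.5, B=270.8. -13/2·(1 − cos(π·0.2714)) = -2.2232 → s = 14.7768

14.7768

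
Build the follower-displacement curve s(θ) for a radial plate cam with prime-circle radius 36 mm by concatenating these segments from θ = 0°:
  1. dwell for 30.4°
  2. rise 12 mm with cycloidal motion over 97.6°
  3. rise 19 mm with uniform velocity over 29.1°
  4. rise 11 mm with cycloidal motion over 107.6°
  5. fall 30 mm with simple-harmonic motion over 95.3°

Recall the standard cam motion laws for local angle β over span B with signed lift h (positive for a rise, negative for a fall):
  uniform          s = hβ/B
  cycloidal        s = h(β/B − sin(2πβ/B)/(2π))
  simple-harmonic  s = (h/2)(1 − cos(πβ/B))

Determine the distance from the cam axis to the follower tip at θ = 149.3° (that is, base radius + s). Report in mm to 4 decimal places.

seg 1 [0°–30.4°] dwell: s stays 0.0000
seg 2 [30.4°–128°] cycloidal, h=12: full span → s += 12 → s = 12.0000
seg 3 [128°–157.1°] uniform, h=19: θ=149.3° here. β=21.3, B=29.1. 19·21.3/29.1 = 13.9072 → s = 25.9072
radial distance = base radius + s = 36 + 25.9072 = 61.9072

61.9072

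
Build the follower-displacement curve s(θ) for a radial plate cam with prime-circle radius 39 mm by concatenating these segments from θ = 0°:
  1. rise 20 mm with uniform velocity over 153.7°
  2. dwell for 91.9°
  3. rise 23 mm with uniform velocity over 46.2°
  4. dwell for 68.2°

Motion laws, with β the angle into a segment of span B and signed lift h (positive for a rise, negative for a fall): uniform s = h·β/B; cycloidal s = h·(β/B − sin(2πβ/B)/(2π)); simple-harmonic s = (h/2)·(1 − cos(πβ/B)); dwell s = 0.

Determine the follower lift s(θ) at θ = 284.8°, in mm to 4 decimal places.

seg 1 [0°–153.7°] uniform, h=20: full span → s += 20 → s = 20.0000
seg 2 [153.7°–245.6°] dwell: s stays 20.0000
seg 3 [245.6°–291.8°] uniform, h=23: θ=284.8° here. β=39.2, B=46.2. 23·39.2/46.2 = 19.5152 → s = 39.5152

39.5152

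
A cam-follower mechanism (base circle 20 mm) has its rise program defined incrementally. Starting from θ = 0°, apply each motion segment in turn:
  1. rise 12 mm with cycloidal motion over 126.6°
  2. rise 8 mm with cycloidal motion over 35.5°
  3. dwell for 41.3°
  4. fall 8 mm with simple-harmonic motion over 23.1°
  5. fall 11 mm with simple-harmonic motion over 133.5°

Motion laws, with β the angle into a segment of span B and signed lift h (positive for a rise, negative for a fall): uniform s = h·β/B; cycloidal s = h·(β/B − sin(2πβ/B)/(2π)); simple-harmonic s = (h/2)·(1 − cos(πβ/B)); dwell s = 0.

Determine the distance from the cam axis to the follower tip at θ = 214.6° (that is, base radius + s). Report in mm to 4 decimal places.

seg 1 [0°–126.6°] cycloidal, h=12: full span → s += 12 → s = 12.0000
seg 2 [126.6°–162.1°] cycloidal, h=8: full span → s += 8 → s = 20.0000
seg 3 [162.1°–203.4°] dwell: s stays 20.0000
seg 4 [203.4°–226.5°] simple-harmonic, h=-8: θ=214.6° here. β=11.2, B=23.1. -8/2·(1 − cos(π·0.4848)) = -3.8097 → s = 16.1903
radial distance = base radius + s = 20 + 16.1903 = 36.1903

36.1903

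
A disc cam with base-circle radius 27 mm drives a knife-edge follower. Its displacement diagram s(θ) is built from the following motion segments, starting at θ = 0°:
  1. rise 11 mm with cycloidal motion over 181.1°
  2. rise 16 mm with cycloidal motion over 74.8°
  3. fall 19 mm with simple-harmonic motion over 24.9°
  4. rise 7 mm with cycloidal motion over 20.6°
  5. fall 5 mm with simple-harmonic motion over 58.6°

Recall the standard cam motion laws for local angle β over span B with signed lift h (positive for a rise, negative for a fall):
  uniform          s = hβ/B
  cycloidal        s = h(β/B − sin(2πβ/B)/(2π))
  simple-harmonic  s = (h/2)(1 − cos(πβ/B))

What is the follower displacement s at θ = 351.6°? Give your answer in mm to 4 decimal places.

seg 1 [0°–181.1°] cycloidal, h=11: full span → s += 11 → s = 11.0000
seg 2 [181.1°–255.9°] cycloidal, h=16: full span → s += 16 → s = 27.0000
seg 3 [255.9°–280.8°] simple-harmonic, h=-19: full span → s += -19 → s = 8.0000
seg 4 [280.8°–301.4°] cycloidal, h=7: full span → s += 7 → s = 15.0000
seg 5 [301.4°–360°] simple-harmonic, h=-5: θ=351.6° here. β=50.2, B=58.6. -5/2·(1 − cos(π·0.8567)) = -4.7508 → s = 10.2492

10.2492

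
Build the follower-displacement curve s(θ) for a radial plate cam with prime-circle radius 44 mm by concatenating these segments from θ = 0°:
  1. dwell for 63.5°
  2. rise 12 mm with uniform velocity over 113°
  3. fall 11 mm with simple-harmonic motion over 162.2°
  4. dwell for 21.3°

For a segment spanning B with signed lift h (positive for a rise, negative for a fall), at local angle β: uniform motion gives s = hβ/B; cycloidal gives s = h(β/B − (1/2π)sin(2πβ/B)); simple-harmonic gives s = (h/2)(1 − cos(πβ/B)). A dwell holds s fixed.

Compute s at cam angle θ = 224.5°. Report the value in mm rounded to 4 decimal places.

seg 1 [0°–63.5°] dwell: s stays 0.0000
seg 2 [63.5°–176.5°] uniform, h=12: full span → s += 12 → s = 12.0000
seg 3 [176.5°–338.7°] simple-harmonic, h=-11: θ=224.5° here. β=48, B=162.2. -11/2·(1 − cos(π·0.2959)) = -2.2106 → s = 9.7894

9.7894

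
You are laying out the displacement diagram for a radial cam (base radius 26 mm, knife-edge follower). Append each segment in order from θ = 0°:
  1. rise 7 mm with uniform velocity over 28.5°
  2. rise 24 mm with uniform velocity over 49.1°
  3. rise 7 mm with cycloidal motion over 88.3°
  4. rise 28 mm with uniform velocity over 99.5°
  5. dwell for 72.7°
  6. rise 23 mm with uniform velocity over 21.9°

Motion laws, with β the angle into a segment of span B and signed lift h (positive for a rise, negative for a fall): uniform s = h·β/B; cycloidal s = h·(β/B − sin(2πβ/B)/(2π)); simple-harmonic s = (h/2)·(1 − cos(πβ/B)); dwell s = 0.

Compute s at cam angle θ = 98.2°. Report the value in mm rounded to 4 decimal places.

seg 1 [0°–28.5°] uniform, h=7: full span → s += 7 → s = 7.0000
seg 2 [28.5°–77.6°] uniform, h=24: full span → s += 24 → s = 31.0000
seg 3 [77.6°–165.9°] cycloidal, h=7: θ=98.2° here. β=20.6, B=88.3. 7·(0.2333 − sin(2π·0.2333)/(2π)) = 0.5251 → s = 31.5251

31.5251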